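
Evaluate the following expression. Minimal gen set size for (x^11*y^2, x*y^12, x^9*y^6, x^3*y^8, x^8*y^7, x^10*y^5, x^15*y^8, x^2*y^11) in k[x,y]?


Remove redundant (divisible by others).
x^15*y^8 redundant.
Min: x^11*y^2, x^10*y^5, x^9*y^6, x^8*y^7, x^3*y^8, x^2*y^11, x*y^12
Count=7


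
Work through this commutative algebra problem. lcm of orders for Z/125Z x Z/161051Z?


Exponent = lcm of the cyclic orders; pairwise coprime => product.
5^3*11^5=125*161051=20131375


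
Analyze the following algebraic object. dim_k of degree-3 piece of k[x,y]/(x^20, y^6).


k[x,y], I = (x^20, y^6), d = 3
Need i < 20 and d-i < 6.
Range: 0 <= i <= 3.
H(3) = 4


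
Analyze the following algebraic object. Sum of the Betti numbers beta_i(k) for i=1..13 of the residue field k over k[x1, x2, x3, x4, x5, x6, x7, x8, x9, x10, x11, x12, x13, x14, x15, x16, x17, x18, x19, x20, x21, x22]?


Koszul resolution: beta_i(k)=C(n,i), n=22
C(22,1)=22, C(22,2)=231, C(22,3)=1540, C(22,4)=7315, C(22,5)=26334, C(22,6)=74613, C(22,7)=170544, C(22,8)=319770, C(22,9)=497420, C(22,10)=646646, C(22,11)=705432, C(22,12)=646646, C(22,13)=497420
Sum=3593933


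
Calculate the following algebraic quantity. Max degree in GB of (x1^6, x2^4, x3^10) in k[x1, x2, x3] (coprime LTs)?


Pure powers, coprime LTs => already GB.
Degrees: 6, 4, 10
Max=10


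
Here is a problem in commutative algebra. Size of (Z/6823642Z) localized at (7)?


7-primary part: 6823642=7^6*58
Size=7^6=117649


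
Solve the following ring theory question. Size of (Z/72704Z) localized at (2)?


2-primary part: 72704=2^10*71
Size=2^10=1024


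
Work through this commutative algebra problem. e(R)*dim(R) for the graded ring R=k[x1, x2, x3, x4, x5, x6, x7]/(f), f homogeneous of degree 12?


e(R)=deg(f)=12, dim(R)=7-1=6
e*dim=12*6=72


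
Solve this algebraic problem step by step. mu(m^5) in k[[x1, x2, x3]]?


C(n+d-1,d)=C(7,5)=21


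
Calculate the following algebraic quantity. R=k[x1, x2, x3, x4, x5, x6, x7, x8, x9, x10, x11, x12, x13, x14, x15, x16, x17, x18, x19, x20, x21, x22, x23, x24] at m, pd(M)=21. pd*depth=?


pd+depth=24
depth=24-21=3
pd*depth=21*3=63


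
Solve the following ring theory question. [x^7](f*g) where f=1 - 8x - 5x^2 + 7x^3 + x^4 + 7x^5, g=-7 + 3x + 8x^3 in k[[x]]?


[x^7] = sum a_i*b_j, i+j=7
  1*8=8
Sum=8


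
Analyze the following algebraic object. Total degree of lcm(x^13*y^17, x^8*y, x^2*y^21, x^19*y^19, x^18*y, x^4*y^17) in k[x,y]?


lcm = componentwise max:
x: max(13,8,2,19,18,4)=19
y: max(17,1,21,19,1,17)=21
Total=19+21=40


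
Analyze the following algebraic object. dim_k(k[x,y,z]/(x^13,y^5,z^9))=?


Basis: x^iy^jz^k, i<13,j<5,k<9
13*5*9=585


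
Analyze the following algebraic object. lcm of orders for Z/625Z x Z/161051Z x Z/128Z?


Exponent = lcm of the cyclic orders; pairwise coprime => product.
5^4*11^5*2^7=625*161051*128=12884080000


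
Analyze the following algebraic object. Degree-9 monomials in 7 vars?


C(d+n-1,n-1)=C(15,6)=5005


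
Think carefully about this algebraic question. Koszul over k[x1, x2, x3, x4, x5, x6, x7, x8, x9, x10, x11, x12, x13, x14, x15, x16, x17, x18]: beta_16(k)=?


C(n,i)=C(18,16)=153


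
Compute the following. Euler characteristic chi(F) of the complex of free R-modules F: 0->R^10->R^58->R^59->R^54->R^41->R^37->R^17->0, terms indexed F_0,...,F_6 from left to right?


chi = sum (-1)^i * rank:
(-1)^0*10=10
(-1)^1*58=-58
(-1)^2*59=59
(-1)^3*54=-54
(-1)^4*41=41
(-1)^5*37=-37
(-1)^6*17=17
chi=-22


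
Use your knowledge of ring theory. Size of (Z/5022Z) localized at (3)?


3-primary part: 5022=3^4*62
Size=3^4=81


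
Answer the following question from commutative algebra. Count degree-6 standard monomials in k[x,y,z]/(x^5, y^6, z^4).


Need i<5, j<6, k<4 with i+j+k=6.
For each i, j ranges over max(0,6-i-3)..min(5,6-i):
  i=0: j in [3,5] -> 3
  i=1: j in [2,5] -> 4
  i=2: j in [1,4] -> 4
  i=3: j in [0,3] -> 4
  i=4: j in [0,2] -> 3
H(6) = 3+4+4+4+3 = 18


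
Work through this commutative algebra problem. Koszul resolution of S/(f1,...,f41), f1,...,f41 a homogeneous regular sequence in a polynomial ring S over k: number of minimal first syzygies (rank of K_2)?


Regular sequence => Koszul complex is the minimal free resolution.
Syz_1 minimally generated by Koszul relations f_i*e_j - f_j*e_i (i<j): mu(Syz_1) = beta_2 = C(m,2) = m(m-1)/2
m=41
41*40/2 = 820


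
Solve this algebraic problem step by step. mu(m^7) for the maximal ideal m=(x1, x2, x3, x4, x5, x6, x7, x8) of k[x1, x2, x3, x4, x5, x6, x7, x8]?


Graded Nakayama: mu(m^d) = dim_k (m^d/m^(d+1)) = #degree-7 monomials in 8 vars
C(n+d-1,d)=C(14,7)=3432


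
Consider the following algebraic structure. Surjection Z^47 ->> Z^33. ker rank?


rank(ker) = 47-33 = 14


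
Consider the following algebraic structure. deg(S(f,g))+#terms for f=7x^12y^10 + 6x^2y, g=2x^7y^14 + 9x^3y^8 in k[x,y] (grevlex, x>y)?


LT(f)=7x^12y^10, LT(g)=2x^7y^14
lcm(LM)=x^12y^14
S(f,g) (scaled by 14 to clear denominators) = 2y^4*f - 7x^5*g = -63x^8y^8 + 12x^2y^5
2 terms, deg 16.
16+2=18


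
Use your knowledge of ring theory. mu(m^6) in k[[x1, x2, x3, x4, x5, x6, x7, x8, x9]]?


C(n+d-1,d)=C(14,6)=3003


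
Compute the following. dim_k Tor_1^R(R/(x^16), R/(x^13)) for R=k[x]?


Tor_1(R/I,R/J)=(I cap J)/IJ=(x^16)/(x^29)
dim=29-16=min(16,13)=13


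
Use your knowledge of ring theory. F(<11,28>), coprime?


gcd(11,28)=1 => F=ab-a-b=11*28-11-28=308-39=269


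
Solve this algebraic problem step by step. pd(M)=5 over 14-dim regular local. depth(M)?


pd+depth=depth(R)=14
depth=14-5=9


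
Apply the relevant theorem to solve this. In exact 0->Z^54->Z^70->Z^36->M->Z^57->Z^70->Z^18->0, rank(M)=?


Alt sum=0:
(-1)^0*54 + (-1)^1*70 + (-1)^2*36 + (-1)^3*? + (-1)^4*57 + (-1)^5*70 + (-1)^6*18=0
rank(M)=25


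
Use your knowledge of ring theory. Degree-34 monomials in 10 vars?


C(d+n-1,n-1)=C(43,9)=563921995


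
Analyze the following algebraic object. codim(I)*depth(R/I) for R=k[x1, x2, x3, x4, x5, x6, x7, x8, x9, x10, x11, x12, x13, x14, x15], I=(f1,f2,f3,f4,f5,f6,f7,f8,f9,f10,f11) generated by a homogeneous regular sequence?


codim=11, depth=dim(R/I)=15-11=4
Product=11*4=44


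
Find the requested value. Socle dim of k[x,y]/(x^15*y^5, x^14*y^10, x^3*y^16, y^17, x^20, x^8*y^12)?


Socle = ann(m) = span of standard monomials u with x*u, y*u in I (staircase corners).
Minimal generators: x^20, x^15*y^5, x^14*y^10, x^8*y^12, x^3*y^16, y^17
Corners: x^2y^16, x^7y^15, x^13y^11, x^14y^9, x^19y^4
Socle dim=5


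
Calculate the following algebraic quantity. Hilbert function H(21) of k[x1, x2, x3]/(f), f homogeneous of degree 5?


C(23,2)-C(18,2)=253-153=100


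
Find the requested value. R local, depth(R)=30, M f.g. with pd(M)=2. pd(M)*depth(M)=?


pd+depth=30
depth=30-2=28
pd*depth=2*28=56


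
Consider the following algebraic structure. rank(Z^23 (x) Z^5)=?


rank(M(x)N) = rank(M)*rank(N)
23*5 = 115


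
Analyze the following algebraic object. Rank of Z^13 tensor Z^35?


rank(M(x)N) = rank(M)*rank(N)
13*35 = 455


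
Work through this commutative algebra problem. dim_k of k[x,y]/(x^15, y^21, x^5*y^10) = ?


k[x,y]/I, I = (x^15, y^21, x^5*y^10)
Rect: 15x21=315. Corner: (15-5)x(21-10)=110.
dim = 315-110 = 205


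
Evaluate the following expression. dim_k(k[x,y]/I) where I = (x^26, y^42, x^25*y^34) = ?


k[x,y]/I, I = (x^26, y^42, x^25*y^34)
Rect: 26x42=1092. Corner: (26-25)x(42-34)=8.
dim = 1092-8 = 1084


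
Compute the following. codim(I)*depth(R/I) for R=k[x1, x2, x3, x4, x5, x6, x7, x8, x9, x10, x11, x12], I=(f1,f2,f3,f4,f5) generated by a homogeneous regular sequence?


codim=5, depth=dim(R/I)=12-5=7
Product=5*7=35


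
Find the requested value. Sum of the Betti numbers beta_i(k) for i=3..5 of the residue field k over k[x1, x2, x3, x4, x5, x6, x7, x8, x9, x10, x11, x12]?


Koszul resolution: beta_i(k)=C(n,i), n=12
C(12,3)=220, C(12,4)=495, C(12,5)=792
Sum=1507


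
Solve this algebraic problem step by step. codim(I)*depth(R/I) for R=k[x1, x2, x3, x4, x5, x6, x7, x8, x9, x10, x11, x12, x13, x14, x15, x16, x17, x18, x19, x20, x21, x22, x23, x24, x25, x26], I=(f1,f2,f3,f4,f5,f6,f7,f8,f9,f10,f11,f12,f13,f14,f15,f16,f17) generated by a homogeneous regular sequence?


codim=17, depth=dim(R/I)=26-17=9
Product=17*9=153


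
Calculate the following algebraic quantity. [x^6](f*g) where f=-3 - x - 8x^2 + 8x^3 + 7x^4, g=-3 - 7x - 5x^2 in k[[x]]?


[x^6] = sum a_i*b_j, i+j=6
  7*-5=-35
Sum=-35


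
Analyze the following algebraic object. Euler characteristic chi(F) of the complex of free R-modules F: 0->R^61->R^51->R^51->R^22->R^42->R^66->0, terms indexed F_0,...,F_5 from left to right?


chi = sum (-1)^i * rank:
(-1)^0*61=61
(-1)^1*51=-51
(-1)^2*51=51
(-1)^3*22=-22
(-1)^4*42=42
(-1)^5*66=-66
chi=15


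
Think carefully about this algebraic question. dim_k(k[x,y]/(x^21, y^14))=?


Basis: x^i*y^j, i<21, j<14
21*14=294


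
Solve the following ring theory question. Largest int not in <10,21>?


gcd(10,21)=1 => F=ab-a-b=10*21-10-21=210-31=179


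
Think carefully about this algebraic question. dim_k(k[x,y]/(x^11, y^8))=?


Basis: x^i*y^j, i<11, j<8
11*8=88


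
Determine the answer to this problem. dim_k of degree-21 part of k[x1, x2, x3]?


C(d+n-1,n-1)=C(23,2)=253


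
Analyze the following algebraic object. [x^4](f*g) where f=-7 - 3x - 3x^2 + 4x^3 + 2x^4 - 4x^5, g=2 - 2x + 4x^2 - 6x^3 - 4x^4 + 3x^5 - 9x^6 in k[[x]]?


[x^4] = sum a_i*b_j, i+j=4
  -7*-4=28
  -3*-6=18
  -3*4=-12
  4*-2=-8
  2*2=4
Sum=30


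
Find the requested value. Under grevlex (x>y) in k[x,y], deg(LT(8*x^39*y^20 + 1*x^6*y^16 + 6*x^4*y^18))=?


LT: 8*x^39*y^20
deg_x=39, deg_y=20
Total=39+20=59


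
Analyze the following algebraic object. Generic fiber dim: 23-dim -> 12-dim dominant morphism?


dim(fiber)=dim(X)-dim(Y)=23-12=11


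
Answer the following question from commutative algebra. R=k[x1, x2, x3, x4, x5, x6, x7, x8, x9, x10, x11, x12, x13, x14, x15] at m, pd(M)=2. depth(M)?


pd+depth=depth(R)=15
depth=15-2=13


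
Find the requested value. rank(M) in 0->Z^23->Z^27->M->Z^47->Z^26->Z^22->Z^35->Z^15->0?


Alt sum=0:
(-1)^0*23 + (-1)^1*27 + (-1)^2*? + (-1)^3*47 + (-1)^4*26 + (-1)^5*22 + (-1)^6*35 + (-1)^7*15=0
rank(M)=27


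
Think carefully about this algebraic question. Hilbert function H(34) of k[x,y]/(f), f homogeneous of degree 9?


H(t)=d for t>=d-1.
d=9, t=34
H(34)=9


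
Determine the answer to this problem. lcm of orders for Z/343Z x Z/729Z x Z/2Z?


Exponent = lcm of the cyclic orders; pairwise coprime => product.
7^3*3^6*2^1=343*729*2=500094


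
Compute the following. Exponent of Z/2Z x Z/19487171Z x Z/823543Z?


Exponent = lcm of the cyclic orders; pairwise coprime => product.
2^1*11^7*7^7=2*19487171*823543=32097046533706


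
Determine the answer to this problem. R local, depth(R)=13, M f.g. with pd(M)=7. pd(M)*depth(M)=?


pd+depth=13
depth=13-7=6
pd*depth=7*6=42


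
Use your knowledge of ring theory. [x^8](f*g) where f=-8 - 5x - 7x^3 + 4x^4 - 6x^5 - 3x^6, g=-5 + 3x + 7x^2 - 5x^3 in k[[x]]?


[x^8] = sum a_i*b_j, i+j=8
  -6*-5=30
  -3*7=-21
Sum=9


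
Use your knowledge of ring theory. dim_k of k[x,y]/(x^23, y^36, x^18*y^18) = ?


k[x,y]/I, I = (x^23, y^36, x^18*y^18)
Rect: 23x36=828. Corner: (23-18)x(36-18)=90.
dim = 828-90 = 738


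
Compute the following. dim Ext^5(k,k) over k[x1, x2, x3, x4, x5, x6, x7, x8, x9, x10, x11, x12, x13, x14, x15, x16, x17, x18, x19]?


C(n,i)=C(19,5)=11628


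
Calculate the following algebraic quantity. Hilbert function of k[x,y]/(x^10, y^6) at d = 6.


k[x,y], I = (x^10, y^6), d = 6
Need i < 10 and d-i < 6.
Range: 1 <= i <= 6.
H(6) = 6


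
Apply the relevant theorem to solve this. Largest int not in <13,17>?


gcd(13,17)=1 => F=ab-a-b=13*17-13-17=221-30=191


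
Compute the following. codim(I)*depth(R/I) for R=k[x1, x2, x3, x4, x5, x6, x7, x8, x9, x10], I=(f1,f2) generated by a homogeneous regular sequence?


codim=2, depth=dim(R/I)=10-2=8
Product=2*8=16


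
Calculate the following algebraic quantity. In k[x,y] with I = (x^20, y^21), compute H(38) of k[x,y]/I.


k[x,y], I = (x^20, y^21), d = 38
Need i < 20 and d-i < 21.
Range: 18 <= i <= 19.
H(38) = 2


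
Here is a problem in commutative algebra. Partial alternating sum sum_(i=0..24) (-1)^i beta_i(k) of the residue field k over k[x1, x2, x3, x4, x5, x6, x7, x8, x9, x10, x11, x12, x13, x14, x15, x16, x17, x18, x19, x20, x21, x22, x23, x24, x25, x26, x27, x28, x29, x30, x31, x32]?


Koszul resolution: beta_i(k)=C(n,i), n=32
sum_(i=0..p) (-1)^i C(n,i) = (-1)^p C(n-1,p)
(-1)^24*C(31,24) = (-1)^24*2629575 = 2629575


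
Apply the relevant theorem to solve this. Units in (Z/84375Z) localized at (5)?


Local ring = Z/3125Z.
phi(3125) = 5^4*(5-1) = 2500


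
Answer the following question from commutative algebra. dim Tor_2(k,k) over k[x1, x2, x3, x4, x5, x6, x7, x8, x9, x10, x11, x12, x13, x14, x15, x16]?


Koszul: C(n,i)=C(16,2)=120


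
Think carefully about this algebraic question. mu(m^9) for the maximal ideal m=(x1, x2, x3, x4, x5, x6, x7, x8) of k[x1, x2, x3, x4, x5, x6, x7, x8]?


Graded Nakayama: mu(m^d) = dim_k (m^d/m^(d+1)) = #degree-9 monomials in 8 vars
C(n+d-1,d)=C(16,9)=11440


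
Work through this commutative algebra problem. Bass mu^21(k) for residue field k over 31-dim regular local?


C(n,i)=C(31,21)=44352165


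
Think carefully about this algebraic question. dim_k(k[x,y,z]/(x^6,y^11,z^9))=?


Basis: x^iy^jz^k, i<6,j<11,k<9
6*11*9=594


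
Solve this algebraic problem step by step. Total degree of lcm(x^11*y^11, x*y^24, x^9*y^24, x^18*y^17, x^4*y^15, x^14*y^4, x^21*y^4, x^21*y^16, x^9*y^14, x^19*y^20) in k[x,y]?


lcm = componentwise max:
x: max(11,1,9,18,4,14,21,21,9,19)=21
y: max(11,24,24,17,15,4,4,16,14,20)=24
Total=21+24=45


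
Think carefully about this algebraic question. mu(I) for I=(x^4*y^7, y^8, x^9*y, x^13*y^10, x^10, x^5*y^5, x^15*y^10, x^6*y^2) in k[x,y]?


Remove redundant (divisible by others).
x^15*y^10 redundant.
x^13*y^10 redundant.
Min: x^10, x^9*y, x^6*y^2, x^5*y^5, x^4*y^7, y^8
Count=6


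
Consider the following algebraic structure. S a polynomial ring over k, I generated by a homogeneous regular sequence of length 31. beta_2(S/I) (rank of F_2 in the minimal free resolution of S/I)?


Regular sequence => Koszul complex is the minimal free resolution.
Syz_1 minimally generated by Koszul relations f_i*e_j - f_j*e_i (i<j): mu(Syz_1) = beta_2 = C(m,2) = m(m-1)/2
m=31
31*30/2 = 465


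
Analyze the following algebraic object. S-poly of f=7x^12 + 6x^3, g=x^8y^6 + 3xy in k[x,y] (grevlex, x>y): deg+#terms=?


LT(f)=7x^12, LT(g)=x^8y^6
lcm(LM)=x^12y^6
S(f,g) (scaled by 7 to clear denominators) = y^6*f - 7x^4*g = 6x^3y^6 - 21x^5y
2 terms, deg 9.
9+2=11


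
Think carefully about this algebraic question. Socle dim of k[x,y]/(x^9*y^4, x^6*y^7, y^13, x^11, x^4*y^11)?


Socle = ann(m) = span of standard monomials u with x*u, y*u in I (staircase corners).
Minimal generators: x^11, x^9*y^4, x^6*y^7, x^4*y^11, y^13
Corners: x^3y^12, x^5y^10, x^8y^6, x^10y^3
Socle dim=4


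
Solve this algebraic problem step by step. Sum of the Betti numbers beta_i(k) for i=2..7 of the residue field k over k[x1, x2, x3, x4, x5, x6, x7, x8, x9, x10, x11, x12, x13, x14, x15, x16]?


Koszul resolution: beta_i(k)=C(n,i), n=16
C(16,2)=120, C(16,3)=560, C(16,4)=1820, C(16,5)=4368, C(16,6)=8008, C(16,7)=11440
Sum=26316


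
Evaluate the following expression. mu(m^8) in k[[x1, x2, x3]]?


C(n+d-1,d)=C(10,8)=45


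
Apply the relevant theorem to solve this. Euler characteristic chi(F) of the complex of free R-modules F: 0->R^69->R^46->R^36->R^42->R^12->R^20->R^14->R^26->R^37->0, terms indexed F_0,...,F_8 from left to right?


chi = sum (-1)^i * rank:
(-1)^0*69=69
(-1)^1*46=-46
(-1)^2*36=36
(-1)^3*42=-42
(-1)^4*12=12
(-1)^5*20=-20
(-1)^6*14=14
(-1)^7*26=-26
(-1)^8*37=37
chi=34


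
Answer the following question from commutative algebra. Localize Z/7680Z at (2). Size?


2-primary part: 7680=2^9*15
Size=2^9=512


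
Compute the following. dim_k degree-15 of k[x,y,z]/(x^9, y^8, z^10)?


Need i<9, j<8, k<10 with i+j+k=15.
For each i, j ranges over max(0,15-i-9)..min(7,15-i):
  i=0: j in [6,7] -> 2
  i=1: j in [5,7] -> 3
  i=2: j in [4,7] -> 4
  i=3: j in [3,7] -> 5
  i=4: j in [2,7] -> 6
  i=5: j in [1,7] -> 7
  i=6: j in [0,7] -> 8
  i=7: j in [0,7] -> 8
  i=8: j in [0,7] -> 8
H(15) = 2+3+4+5+6+7+8+8+8 = 51


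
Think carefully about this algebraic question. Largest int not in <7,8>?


gcd(7,8)=1 => F=ab-a-b=7*8-7-8=56-15=41


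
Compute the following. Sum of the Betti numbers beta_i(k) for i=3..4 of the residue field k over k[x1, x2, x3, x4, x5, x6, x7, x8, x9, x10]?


Koszul resolution: beta_i(k)=C(n,i), n=10
C(10,3)=120, C(10,4)=210
Sum=330


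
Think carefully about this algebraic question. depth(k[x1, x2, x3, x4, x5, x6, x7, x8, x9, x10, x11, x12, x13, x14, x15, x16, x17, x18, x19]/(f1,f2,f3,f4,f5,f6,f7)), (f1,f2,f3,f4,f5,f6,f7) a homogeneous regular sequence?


depth(R)=19
depth(R/I)=19-7=12


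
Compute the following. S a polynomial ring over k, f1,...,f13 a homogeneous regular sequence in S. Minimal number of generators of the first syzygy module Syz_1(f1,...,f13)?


Regular sequence => Koszul complex is the minimal free resolution.
Syz_1 minimally generated by Koszul relations f_i*e_j - f_j*e_i (i<j): mu(Syz_1) = beta_2 = C(m,2) = m(m-1)/2
m=13
13*12/2 = 78


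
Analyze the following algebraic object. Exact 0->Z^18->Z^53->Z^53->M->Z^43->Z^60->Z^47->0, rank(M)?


Alt sum=0:
(-1)^0*18 + (-1)^1*53 + (-1)^2*53 + (-1)^3*? + (-1)^4*43 + (-1)^5*60 + (-1)^6*47=0
rank(M)=48


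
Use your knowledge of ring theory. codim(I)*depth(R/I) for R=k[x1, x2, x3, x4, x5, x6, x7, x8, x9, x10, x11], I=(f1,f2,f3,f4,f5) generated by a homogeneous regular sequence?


codim=5, depth=dim(R/I)=11-5=6
Product=5*6=30


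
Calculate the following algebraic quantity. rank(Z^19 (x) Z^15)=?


rank(M(x)N) = rank(M)*rank(N)
19*15 = 285


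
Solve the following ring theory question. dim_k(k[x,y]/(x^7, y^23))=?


Basis: x^i*y^j, i<7, j<23
7*23=161


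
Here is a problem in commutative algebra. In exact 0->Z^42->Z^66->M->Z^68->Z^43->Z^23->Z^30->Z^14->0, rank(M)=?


Alt sum=0:
(-1)^0*42 + (-1)^1*66 + (-1)^2*? + (-1)^3*68 + (-1)^4*43 + (-1)^5*23 + (-1)^6*30 + (-1)^7*14=0
rank(M)=56


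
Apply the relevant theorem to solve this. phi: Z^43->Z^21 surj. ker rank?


rank(ker) = 43-21 = 22


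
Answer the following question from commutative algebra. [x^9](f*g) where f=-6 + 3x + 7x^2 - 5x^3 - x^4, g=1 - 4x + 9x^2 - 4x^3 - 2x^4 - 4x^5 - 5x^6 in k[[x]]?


[x^9] = sum a_i*b_j, i+j=9
  -5*-5=25
  -1*-4=4
Sum=29


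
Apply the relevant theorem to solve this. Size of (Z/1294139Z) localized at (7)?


7-primary part: 1294139=7^6*11
Size=7^6=117649


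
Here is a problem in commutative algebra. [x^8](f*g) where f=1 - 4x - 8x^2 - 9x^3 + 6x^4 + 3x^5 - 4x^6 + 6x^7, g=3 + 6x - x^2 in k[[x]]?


[x^8] = sum a_i*b_j, i+j=8
  -4*-1=4
  6*6=36
Sum=40


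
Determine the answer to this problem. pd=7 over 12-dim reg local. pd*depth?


pd+depth=12
depth=12-7=5
pd*depth=7*5=35


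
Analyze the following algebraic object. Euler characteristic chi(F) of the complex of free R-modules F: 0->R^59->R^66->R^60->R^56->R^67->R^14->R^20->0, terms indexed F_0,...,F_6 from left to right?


chi = sum (-1)^i * rank:
(-1)^0*59=59
(-1)^1*66=-66
(-1)^2*60=60
(-1)^3*56=-56
(-1)^4*67=67
(-1)^5*14=-14
(-1)^6*20=20
chi=70


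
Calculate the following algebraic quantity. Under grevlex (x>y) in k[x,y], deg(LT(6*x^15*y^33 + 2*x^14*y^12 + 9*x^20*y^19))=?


LT: 6*x^15*y^33
deg_x=15, deg_y=33
Total=15+33=48


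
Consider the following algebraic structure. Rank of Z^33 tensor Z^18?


rank(M(x)N) = rank(M)*rank(N)
33*18 = 594


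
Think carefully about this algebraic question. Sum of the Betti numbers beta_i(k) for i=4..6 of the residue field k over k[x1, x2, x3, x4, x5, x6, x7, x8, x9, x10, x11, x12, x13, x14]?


Koszul resolution: beta_i(k)=C(n,i), n=14
C(14,4)=1001, C(14,5)=2002, C(14,6)=3003
Sum=6006


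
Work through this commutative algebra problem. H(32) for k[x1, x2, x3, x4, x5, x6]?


C(d+n-1,n-1)=C(37,5)=435897


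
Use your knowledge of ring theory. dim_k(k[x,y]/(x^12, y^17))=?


Basis: x^i*y^j, i<12, j<17
12*17=204


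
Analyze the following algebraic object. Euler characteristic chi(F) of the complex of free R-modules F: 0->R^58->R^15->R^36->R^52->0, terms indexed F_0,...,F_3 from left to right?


chi = sum (-1)^i * rank:
(-1)^0*58=58
(-1)^1*15=-15
(-1)^2*36=36
(-1)^3*52=-52
chi=27


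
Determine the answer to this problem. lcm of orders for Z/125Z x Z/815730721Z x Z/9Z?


Exponent = lcm of the cyclic orders; pairwise coprime => product.
5^3*13^8*3^2=125*815730721*9=917697061125


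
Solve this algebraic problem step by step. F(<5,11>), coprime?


gcd(5,11)=1 => F=ab-a-b=5*11-5-11=55-16=39


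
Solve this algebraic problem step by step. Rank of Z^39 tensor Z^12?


rank(M(x)N) = rank(M)*rank(N)
39*12 = 468


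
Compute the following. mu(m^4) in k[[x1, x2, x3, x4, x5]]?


C(n+d-1,d)=C(8,4)=70


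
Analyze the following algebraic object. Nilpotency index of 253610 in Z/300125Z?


253610^k mod 300125:
k=1: 253610
k=2: 44100
k=3: 42875
k=4: 0
First zero at k = 4


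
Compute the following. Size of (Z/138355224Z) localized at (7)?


7-primary part: 138355224=7^8*24
Size=7^8=5764801


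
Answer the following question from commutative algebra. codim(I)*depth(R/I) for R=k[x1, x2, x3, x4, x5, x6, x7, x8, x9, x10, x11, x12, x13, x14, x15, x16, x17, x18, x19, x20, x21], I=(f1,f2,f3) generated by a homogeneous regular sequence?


codim=3, depth=dim(R/I)=21-3=18
Product=3*18=54


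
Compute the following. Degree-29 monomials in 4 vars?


C(d+n-1,n-1)=C(32,3)=4960


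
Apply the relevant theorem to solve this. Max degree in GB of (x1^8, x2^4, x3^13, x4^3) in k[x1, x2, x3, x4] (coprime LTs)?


Pure powers, coprime LTs => already GB.
Degrees: 8, 4, 13, 3
Max=13


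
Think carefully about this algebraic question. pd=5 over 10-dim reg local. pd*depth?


pd+depth=10
depth=10-5=5
pd*depth=5*5=25


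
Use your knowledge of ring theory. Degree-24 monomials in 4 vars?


C(d+n-1,n-1)=C(27,3)=2925


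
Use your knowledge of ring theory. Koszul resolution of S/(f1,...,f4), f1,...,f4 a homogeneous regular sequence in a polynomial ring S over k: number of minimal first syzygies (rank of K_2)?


Regular sequence => Koszul complex is the minimal free resolution.
Syz_1 minimally generated by Koszul relations f_i*e_j - f_j*e_i (i<j): mu(Syz_1) = beta_2 = C(m,2) = m(m-1)/2
m=4
4*3/2 = 6


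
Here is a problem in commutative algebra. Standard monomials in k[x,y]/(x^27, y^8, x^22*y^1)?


k[x,y]/I, I = (x^27, y^8, x^22*y^1)
Rect: 27x8=216. Corner: (27-22)x(8-1)=35.
dim = 216-35 = 181


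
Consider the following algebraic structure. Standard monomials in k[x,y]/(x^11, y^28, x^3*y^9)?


k[x,y]/I, I = (x^11, y^28, x^3*y^9)
Rect: 11x28=308. Corner: (11-3)x(28-9)=152.
dim = 308-152 = 156


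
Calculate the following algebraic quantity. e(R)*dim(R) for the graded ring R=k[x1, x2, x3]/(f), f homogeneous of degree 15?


e(R)=deg(f)=15, dim(R)=3-1=2
e*dim=15*2=30


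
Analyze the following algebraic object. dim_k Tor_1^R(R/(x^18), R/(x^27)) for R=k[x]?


Tor_1(R/I,R/J)=(I cap J)/IJ=(x^27)/(x^45)
dim=45-27=min(18,27)=18


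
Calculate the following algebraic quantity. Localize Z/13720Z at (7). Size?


7-primary part: 13720=7^3*40
Size=7^3=343


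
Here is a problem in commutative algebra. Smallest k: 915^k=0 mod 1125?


915^k mod 1125:
k=1: 915
k=2: 225
k=3: 0
First zero at k = 3


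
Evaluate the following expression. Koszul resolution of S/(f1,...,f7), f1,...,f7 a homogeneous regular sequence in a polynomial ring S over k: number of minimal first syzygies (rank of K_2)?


Regular sequence => Koszul complex is the minimal free resolution.
Syz_1 minimally generated by Koszul relations f_i*e_j - f_j*e_i (i<j): mu(Syz_1) = beta_2 = C(m,2) = m(m-1)/2
m=7
7*6/2 = 21


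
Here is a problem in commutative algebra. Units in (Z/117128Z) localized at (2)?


Local ring = Z/8Z.
phi(8) = 2^2*(2-1) = 4


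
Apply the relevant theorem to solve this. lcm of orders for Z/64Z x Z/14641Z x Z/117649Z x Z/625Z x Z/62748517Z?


Exponent = lcm of the cyclic orders; pairwise coprime => product.
2^6*11^4*7^6*5^4*13^7=64*14641*117649*625*62748517=4323370333948786120000


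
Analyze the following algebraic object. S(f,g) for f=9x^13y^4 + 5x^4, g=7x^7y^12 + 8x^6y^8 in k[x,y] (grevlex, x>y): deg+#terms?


LT(f)=9x^13y^4, LT(g)=7x^7y^12
lcm(LM)=x^13y^12
S(f,g) (scaled by 63 to clear denominators) = 7y^8*f - 9x^6*g = -72x^12y^8 + 35x^4y^8
2 terms, deg 20.
20+2=22


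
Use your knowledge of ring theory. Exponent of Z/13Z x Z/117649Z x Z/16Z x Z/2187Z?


Exponent = lcm of the cyclic orders; pairwise coprime => product.
13^1*7^6*2^4*3^7=13*117649*16*2187=53518059504


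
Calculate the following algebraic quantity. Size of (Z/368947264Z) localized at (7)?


7-primary part: 368947264=7^8*64
Size=7^8=5764801


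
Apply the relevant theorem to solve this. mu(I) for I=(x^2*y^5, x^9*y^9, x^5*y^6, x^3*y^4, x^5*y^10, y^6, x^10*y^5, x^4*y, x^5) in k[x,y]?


Remove redundant (divisible by others).
x^5*y^6 redundant.
x^9*y^9 redundant.
x^10*y^5 redundant.
x^5*y^10 redundant.
Min: x^5, x^4*y, x^3*y^4, x^2*y^5, y^6
Count=5


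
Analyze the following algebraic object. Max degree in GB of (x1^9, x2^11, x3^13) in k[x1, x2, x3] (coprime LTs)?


Pure powers, coprime LTs => already GB.
Degrees: 9, 11, 13
Max=13


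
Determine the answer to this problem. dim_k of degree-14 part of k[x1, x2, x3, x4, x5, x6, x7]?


C(d+n-1,n-1)=C(20,6)=38760


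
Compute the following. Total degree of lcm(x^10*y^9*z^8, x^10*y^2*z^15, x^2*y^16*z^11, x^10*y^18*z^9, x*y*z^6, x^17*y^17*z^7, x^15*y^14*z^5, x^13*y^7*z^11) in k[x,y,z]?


lcm = componentwise max:
x: max(10,10,2,10,1,17,15,13)=17
y: max(9,2,16,18,1,17,14,7)=18
z: max(8,15,11,9,6,7,5,11)=15
Total=17+18+15=50


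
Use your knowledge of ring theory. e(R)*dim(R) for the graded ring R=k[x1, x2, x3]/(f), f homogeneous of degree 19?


e(R)=deg(f)=19, dim(R)=3-1=2
e*dim=19*2=38


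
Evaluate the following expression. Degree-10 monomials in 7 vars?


C(d+n-1,n-1)=C(16,6)=8008


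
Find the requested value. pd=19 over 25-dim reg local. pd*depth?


pd+depth=25
depth=25-19=6
pd*depth=19*6=114


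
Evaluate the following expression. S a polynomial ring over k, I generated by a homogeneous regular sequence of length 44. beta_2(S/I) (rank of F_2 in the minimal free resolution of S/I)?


Regular sequence => Koszul complex is the minimal free resolution.
Syz_1 minimally generated by Koszul relations f_i*e_j - f_j*e_i (i<j): mu(Syz_1) = beta_2 = C(m,2) = m(m-1)/2
m=44
44*43/2 = 946


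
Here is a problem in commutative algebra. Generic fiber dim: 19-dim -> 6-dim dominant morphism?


dim(fiber)=dim(X)-dim(Y)=19-6=13


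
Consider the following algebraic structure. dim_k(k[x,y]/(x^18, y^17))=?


Basis: x^i*y^j, i<18, j<17
18*17=306


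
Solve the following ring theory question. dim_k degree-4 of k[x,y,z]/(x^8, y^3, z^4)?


Need i<8, j<3, k<4 with i+j+k=4.
For each i, j ranges over max(0,4-i-3)..min(2,4-i):
  i=0: j in [1,2] -> 2
  i=1: j in [0,2] -> 3
  i=2: j in [0,2] -> 3
  i=3: j in [0,1] -> 2
  i=4: j in [0,0] -> 1
H(4) = 2+3+3+2+1 = 11


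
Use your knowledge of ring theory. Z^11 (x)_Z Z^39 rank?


rank(M(x)N) = rank(M)*rank(N)
11*39 = 429


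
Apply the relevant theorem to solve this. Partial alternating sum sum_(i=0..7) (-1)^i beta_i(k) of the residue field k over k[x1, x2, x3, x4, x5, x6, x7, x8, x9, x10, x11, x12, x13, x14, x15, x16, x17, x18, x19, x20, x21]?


Koszul resolution: beta_i(k)=C(n,i), n=21
sum_(i=0..p) (-1)^i C(n,i) = (-1)^p C(n-1,p)
(-1)^7*C(20,7) = (-1)^7*77520 = -77520


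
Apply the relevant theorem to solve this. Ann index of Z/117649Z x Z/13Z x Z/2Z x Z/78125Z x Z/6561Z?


Exponent = lcm of the cyclic orders; pairwise coprime => product.
7^6*13^1*2^1*5^7*3^8=117649*13*2*78125*6561=1567911899531250


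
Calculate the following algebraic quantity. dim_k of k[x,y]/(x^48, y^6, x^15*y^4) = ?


k[x,y]/I, I = (x^48, y^6, x^15*y^4)
Rect: 48x6=288. Corner: (48-15)x(6-4)=66.
dim = 288-66 = 222


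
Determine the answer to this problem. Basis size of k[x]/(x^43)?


Basis: 1,x,...,x^42
dim=43


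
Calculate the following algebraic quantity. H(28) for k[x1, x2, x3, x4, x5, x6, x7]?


C(d+n-1,n-1)=C(34,6)=1344904


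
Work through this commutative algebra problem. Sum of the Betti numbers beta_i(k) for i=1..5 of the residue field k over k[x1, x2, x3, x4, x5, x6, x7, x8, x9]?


Koszul resolution: beta_i(k)=C(n,i), n=9
C(9,1)=9, C(9,2)=36, C(9,3)=84, C(9,4)=126, C(9,5)=126
Sum=381


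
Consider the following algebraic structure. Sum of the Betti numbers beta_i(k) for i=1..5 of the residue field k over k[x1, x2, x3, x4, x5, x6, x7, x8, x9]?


Koszul resolution: beta_i(k)=C(n,i), n=9
C(9,1)=9, C(9,2)=36, C(9,3)=84, C(9,4)=126, C(9,5)=126
Sum=381


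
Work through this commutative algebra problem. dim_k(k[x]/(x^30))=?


Basis: 1,x,...,x^29
dim=30


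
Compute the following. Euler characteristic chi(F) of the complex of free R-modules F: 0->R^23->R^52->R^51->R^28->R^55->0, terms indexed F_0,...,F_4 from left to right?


chi = sum (-1)^i * rank:
(-1)^0*23=23
(-1)^1*52=-52
(-1)^2*51=51
(-1)^3*28=-28
(-1)^4*55=55
chi=49


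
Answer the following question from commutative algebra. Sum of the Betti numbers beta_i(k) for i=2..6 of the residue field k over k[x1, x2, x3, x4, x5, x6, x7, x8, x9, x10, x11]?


Koszul resolution: beta_i(k)=C(n,i), n=11
C(11,2)=55, C(11,3)=165, C(11,4)=330, C(11,5)=462, C(11,6)=462
Sum=1474


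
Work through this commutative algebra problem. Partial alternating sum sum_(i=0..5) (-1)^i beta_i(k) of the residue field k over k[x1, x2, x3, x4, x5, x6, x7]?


Koszul resolution: beta_i(k)=C(n,i), n=7
sum_(i=0..p) (-1)^i C(n,i) = (-1)^p C(n-1,p)
(-1)^5*C(6,5) = (-1)^5*6 = -6


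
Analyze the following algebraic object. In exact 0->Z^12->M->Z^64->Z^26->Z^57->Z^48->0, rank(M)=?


Alt sum=0:
(-1)^0*12 + (-1)^1*? + (-1)^2*64 + (-1)^3*26 + (-1)^4*57 + (-1)^5*48=0
rank(M)=59


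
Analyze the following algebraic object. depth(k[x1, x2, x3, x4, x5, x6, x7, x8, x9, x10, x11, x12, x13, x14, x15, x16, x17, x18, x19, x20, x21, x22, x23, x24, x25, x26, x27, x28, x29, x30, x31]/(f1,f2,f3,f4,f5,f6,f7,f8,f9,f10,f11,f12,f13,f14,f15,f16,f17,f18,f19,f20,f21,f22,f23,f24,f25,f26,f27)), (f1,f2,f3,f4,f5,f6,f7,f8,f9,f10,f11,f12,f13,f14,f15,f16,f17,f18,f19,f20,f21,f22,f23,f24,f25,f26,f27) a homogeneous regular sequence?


depth(R)=31
depth(R/I)=31-27=4


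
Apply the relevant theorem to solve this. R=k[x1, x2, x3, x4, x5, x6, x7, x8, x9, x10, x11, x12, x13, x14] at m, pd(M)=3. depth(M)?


pd+depth=depth(R)=14
depth=14-3=11


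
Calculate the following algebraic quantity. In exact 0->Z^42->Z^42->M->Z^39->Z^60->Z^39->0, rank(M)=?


Alt sum=0:
(-1)^0*42 + (-1)^1*42 + (-1)^2*? + (-1)^3*39 + (-1)^4*60 + (-1)^5*39=0
rank(M)=18


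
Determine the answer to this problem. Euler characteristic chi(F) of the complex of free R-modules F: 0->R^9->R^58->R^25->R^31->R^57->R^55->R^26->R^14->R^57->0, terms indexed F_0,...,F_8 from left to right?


chi = sum (-1)^i * rank:
(-1)^0*9=9
(-1)^1*58=-58
(-1)^2*25=25
(-1)^3*31=-31
(-1)^4*57=57
(-1)^5*55=-55
(-1)^6*26=26
(-1)^7*14=-14
(-1)^8*57=57
chi=16


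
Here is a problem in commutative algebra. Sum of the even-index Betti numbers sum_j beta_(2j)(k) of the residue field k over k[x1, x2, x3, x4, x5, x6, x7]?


Koszul resolution: beta_i(k)=C(n,i), n=7
sum_even C(7,i) = 2^(n-1) = 2^6 = 64


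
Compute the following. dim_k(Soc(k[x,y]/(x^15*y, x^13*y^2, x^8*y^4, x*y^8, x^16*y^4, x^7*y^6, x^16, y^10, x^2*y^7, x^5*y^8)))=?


Socle = ann(m) = span of standard monomials u with x*u, y*u in I (staircase corners).
Redundant generators: x^16*y^4, x^5*y^8
Minimal generators: x^16, x^15*y, x^13*y^2, x^8*y^4, x^7*y^6, x^2*y^7, x*y^8, y^10
Corners: y^9, xy^7, x^6y^6, x^7y^5, x^12y^3, x^14y, x^15
Socle dim=7


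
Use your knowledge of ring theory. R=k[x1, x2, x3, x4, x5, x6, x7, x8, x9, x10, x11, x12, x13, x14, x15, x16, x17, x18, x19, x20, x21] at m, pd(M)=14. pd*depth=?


pd+depth=21
depth=21-14=7
pd*depth=14*7=98


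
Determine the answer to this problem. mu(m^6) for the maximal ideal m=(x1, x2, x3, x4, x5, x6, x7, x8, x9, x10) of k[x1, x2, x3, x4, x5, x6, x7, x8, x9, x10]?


Graded Nakayama: mu(m^d) = dim_k (m^d/m^(d+1)) = #degree-6 monomials in 10 vars
C(n+d-1,d)=C(15,6)=5005


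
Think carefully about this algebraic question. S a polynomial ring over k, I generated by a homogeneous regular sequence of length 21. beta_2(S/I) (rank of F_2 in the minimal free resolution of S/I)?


Regular sequence => Koszul complex is the minimal free resolution.
Syz_1 minimally generated by Koszul relations f_i*e_j - f_j*e_i (i<j): mu(Syz_1) = beta_2 = C(m,2) = m(m-1)/2
m=21
21*20/2 = 210


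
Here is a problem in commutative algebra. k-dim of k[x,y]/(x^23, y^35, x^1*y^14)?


k[x,y]/I, I = (x^23, y^35, x^1*y^14)
Rect: 23x35=805. Corner: (23-1)x(35-14)=462.
dim = 805-462 = 343


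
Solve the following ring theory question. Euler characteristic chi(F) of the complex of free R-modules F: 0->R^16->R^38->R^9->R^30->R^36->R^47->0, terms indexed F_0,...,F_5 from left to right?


chi = sum (-1)^i * rank:
(-1)^0*16=16
(-1)^1*38=-38
(-1)^2*9=9
(-1)^3*30=-30
(-1)^4*36=36
(-1)^5*47=-47
chi=-54


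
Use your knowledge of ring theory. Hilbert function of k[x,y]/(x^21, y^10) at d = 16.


k[x,y], I = (x^21, y^10), d = 16
Need i < 21 and d-i < 10.
Range: 7 <= i <= 16.
H(16) = 10


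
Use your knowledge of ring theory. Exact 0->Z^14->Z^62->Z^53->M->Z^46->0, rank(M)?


Alt sum=0:
(-1)^0*14 + (-1)^1*62 + (-1)^2*53 + (-1)^3*? + (-1)^4*46=0
rank(M)=51


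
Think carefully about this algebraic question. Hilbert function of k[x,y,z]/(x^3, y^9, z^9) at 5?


Need i<3, j<9, k<9 with i+j+k=5.
For each i, j ranges over max(0,5-i-8)..min(8,5-i):
  i=0: j in [0,5] -> 6
  i=1: j in [0,4] -> 5
  i=2: j in [0,3] -> 4
H(5) = 6+5+4 = 15


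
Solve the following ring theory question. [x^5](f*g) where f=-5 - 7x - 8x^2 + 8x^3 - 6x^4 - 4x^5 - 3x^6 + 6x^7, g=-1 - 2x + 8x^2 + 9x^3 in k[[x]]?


[x^5] = sum a_i*b_j, i+j=5
  -8*9=-72
  8*8=64
  -6*-2=12
  -4*-1=4
Sum=8


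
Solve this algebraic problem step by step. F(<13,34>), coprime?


gcd(13,34)=1 => F=ab-a-b=13*34-13-34=442-47=395


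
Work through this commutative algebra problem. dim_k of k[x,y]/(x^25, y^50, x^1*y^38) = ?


k[x,y]/I, I = (x^25, y^50, x^1*y^38)
Rect: 25x50=1250. Corner: (25-1)x(50-38)=288.
dim = 1250-288 = 962


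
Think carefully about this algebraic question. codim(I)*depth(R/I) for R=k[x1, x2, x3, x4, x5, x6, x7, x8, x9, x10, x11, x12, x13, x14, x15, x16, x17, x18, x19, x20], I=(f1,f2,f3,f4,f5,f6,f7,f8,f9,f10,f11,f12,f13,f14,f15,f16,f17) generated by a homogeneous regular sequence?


codim=17, depth=dim(R/I)=20-17=3
Product=17*3=51


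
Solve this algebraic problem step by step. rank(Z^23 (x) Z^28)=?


rank(M(x)N) = rank(M)*rank(N)
23*28 = 644


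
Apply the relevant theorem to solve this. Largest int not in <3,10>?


gcd(3,10)=1 => F=ab-a-b=3*10-3-10=30-13=17


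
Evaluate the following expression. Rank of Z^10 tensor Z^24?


rank(M(x)N) = rank(M)*rank(N)
10*24 = 240


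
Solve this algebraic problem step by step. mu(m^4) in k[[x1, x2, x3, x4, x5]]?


C(n+d-1,d)=C(8,4)=70


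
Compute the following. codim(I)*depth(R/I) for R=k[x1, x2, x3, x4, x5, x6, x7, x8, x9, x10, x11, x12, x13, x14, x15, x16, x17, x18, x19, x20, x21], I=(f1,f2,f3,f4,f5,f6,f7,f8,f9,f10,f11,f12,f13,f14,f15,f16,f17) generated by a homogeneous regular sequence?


codim=17, depth=dim(R/I)=21-17=4
Product=17*4=68


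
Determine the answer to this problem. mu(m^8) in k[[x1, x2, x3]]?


C(n+d-1,d)=C(10,8)=45


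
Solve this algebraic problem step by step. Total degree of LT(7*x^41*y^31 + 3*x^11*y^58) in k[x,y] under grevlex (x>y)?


LT: 7*x^41*y^31
deg_x=41, deg_y=31
Total=41+31=72


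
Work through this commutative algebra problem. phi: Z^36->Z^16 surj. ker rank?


rank(ker) = 36-16 = 20


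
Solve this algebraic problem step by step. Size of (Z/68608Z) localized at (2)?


2-primary part: 68608=2^10*67
Size=2^10=1024


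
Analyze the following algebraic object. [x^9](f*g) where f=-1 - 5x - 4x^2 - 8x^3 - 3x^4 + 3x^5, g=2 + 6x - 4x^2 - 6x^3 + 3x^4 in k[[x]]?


[x^9] = sum a_i*b_j, i+j=9
  3*3=9
Sum=9


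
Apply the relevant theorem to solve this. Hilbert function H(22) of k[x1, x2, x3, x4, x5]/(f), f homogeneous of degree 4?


C(26,4)-C(22,4)=14950-7315=7635


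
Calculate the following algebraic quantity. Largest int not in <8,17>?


gcd(8,17)=1 => F=ab-a-b=8*17-8-17=136-25=111


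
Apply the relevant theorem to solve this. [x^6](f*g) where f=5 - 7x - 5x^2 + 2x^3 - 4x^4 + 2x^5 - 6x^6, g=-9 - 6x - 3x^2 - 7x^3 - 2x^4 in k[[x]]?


[x^6] = sum a_i*b_j, i+j=6
  -5*-2=10
  2*-7=-14
  -4*-3=12
  2*-6=-12
  -6*-9=54
Sum=50


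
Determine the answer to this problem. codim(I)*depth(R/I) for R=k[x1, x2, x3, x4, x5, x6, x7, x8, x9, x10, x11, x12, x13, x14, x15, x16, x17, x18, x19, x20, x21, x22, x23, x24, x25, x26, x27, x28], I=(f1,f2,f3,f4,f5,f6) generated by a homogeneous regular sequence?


codim=6, depth=dim(R/I)=28-6=22
Product=6*22=132


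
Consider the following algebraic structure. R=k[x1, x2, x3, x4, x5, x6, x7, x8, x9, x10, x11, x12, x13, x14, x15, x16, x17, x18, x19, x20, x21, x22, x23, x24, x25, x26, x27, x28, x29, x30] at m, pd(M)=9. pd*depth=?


pd+depth=30
depth=30-9=21
pd*depth=9*21=189


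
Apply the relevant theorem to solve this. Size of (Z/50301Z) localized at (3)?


3-primary part: 50301=3^7*23
Size=3^7=2187


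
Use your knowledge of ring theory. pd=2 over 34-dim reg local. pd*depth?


pd+depth=34
depth=34-2=32
pd*depth=2*32=64


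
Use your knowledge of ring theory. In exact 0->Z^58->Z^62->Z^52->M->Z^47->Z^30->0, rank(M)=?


Alt sum=0:
(-1)^0*58 + (-1)^1*62 + (-1)^2*52 + (-1)^3*? + (-1)^4*47 + (-1)^5*30=0
rank(M)=65


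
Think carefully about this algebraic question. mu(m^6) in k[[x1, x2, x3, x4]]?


C(n+d-1,d)=C(9,6)=84


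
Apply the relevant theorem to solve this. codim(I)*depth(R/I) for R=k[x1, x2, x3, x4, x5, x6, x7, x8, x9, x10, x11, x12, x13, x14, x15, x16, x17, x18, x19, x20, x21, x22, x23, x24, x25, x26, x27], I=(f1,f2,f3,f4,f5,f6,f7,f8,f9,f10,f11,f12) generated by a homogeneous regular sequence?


codim=12, depth=dim(R/I)=27-12=15
Product=12*15=180


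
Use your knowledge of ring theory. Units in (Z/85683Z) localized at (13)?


Local ring = Z/28561Z.
phi(28561) = 13^3*(13-1) = 26364


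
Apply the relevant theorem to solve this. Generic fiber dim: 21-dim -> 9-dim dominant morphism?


dim(fiber)=dim(X)-dim(Y)=21-9=12


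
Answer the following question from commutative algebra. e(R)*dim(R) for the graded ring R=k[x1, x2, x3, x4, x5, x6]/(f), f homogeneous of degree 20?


e(R)=deg(f)=20, dim(R)=6-1=5
e*dim=20*5=100


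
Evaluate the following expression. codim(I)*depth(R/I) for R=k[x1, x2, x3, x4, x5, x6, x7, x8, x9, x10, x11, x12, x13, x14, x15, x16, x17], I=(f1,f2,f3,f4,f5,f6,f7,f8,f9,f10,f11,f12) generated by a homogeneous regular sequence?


codim=12, depth=dim(R/I)=17-12=5
Product=12*5=60
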